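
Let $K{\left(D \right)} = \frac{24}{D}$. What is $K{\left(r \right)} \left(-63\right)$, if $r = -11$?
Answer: $\frac{1512}{11} \approx 137.45$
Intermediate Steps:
$K{\left(r \right)} \left(-63\right) = \frac{24}{-11} \left(-63\right) = 24 \left(- \frac{1}{11}\right) \left(-63\right) = \left(- \frac{24}{11}\right) \left(-63\right) = \frac{1512}{11}$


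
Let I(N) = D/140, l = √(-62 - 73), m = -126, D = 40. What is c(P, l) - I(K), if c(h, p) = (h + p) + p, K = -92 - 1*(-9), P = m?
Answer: -884/7 + 6*I*√15 ≈ -126.29 + 23.238*I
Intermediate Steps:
P = -126
K = -83 (K = -92 + 9 = -83)
l = 3*I*√15 (l = √(-135) = 3*I*√15 ≈ 11.619*I)
c(h, p) = h + 2*p
I(N) = 2/7 (I(N) = 40/140 = 40*(1/140) = 2/7)
c(P, l) - I(K) = (-126 + 2*(3*I*√15)) - 1*2/7 = (-126 + 6*I*√15) - 2/7 = -884/7 + 6*I*√15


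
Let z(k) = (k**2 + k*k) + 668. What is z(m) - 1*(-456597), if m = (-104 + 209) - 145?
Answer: 460465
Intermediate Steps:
m = -40 (m = 105 - 145 = -40)
z(k) = 668 + 2*k**2 (z(k) = (k**2 + k**2) + 668 = 2*k**2 + 668 = 668 + 2*k**2)
z(m) - 1*(-456597) = (668 + 2*(-40)**2) - 1*(-456597) = (668 + 2*1600) + 456597 = (668 + 3200) + 456597 = 3868 + 456597 = 460465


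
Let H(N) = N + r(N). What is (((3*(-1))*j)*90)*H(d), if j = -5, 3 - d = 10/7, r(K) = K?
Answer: 29700/7 ≈ 4242.9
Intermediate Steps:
d = 11/7 (d = 3 - 10/7 = 11/7 ≈ 1.5714)
H(N) = 2*N (H(N) = N + N = 2*N)
(((3*(-1))*j)*90)*H(d) = (((3*(-1))*(-5))*90)*(2*(11/7)) = (-3*(-5)*90)*(22/7) = (15*90)*(22/7) = 1350*(22/7) = 29700/7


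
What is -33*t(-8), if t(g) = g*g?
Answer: -2112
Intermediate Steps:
t(g) = g²
-33*t(-8) = -33*(-8)² = -33*64 = -2112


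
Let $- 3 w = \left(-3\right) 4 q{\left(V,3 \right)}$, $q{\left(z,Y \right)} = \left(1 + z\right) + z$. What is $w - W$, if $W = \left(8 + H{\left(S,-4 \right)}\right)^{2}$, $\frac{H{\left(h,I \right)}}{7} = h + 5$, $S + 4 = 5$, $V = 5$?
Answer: $-2456$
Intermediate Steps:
$q{\left(z,Y \right)} = 1 + 2 z$
$S = 1$ ($S = -4 + 5 = 1$)
$w = 44$ ($w = - \frac{\left(-3\right) 4 \left(1 + 2 \cdot 5\right)}{3} = - \frac{\left(-12\right) \left(1 + 10\right)}{3} = - \frac{\left(-12\right) 11}{3} = \left(- \frac{1}{3}\right) \left(-132\right) = 44$)
$H{\left(h,I \right)} = 35 + 7 h$ ($H{\left(h,I \right)} = 7 \left(h + 5\right) = 7 \left(5 + h\right) = 35 + 7 h$)
$W = 2500$ ($W = \left(8 + \left(35 + 7 \cdot 1\right)\right)^{2} = \left(8 + \left(35 + 7\right)\right)^{2} = \left(8 + 42\right)^{2} = 50^{2} = 2500$)
$w - W = 44 - 2500 = -2456$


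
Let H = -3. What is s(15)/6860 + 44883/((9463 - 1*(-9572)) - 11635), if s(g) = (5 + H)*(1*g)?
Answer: 15405969/2538200 ≈ 6.0696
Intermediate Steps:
s(g) = 2*g (s(g) = (5 - 3)*(1*g) = 2*g)
s(15)/6860 + 44883/((9463 - 1*(-9572)) - 11635) = (2*15)/6860 + 44883/((9463 - 1*(-9572)) - 11635) = 30*(1/6860) + 44883/((9463 + 9572) - 11635) = 3/686 + 44883/(19035 - 11635) = 3/686 + 44883/7400 = 15405969/2538200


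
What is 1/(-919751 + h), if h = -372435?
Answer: -1/1292186 ≈ -7.7388e-7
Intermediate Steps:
1/(-919751 + h) = 1/(-919751 - 372435) = 1/(-1292186) = -1/1292186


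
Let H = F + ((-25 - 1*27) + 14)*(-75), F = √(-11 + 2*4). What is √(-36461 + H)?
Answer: √(-33611 + I*√3) ≈ 0.0047 + 183.33*I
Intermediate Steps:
F = I*√3 (F = √(-11 + 8) = √(-3) = I*√3 ≈ 1.732*I)
H = 2850 + I*√3 (H = I*√3 + ((-25 - 1*27) + 14)*(-75) = I*√3 + ((-25 - 27) + 14)*(-75) = I*√3 + (-52 + 14)*(-75) = I*√3 - 38*(-75) = I*√3 + 2850 = 2850 + I*√3 ≈ 2850.0 + 1.732*I)
√(-36461 + H) = √(-36461 + (2850 + I*√3)) = √(-33611 + I*√3)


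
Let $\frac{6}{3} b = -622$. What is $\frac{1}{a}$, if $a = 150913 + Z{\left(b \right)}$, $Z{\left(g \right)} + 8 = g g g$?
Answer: $- \frac{1}{29929326} \approx -3.3412 \cdot 10^{-8}$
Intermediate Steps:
$b = -311$ ($b = \frac{1}{2} \left(-622\right) = -311$)
$Z{\left(g \right)} = -8 + g^{3}$ ($Z{\left(g \right)} = -8 + g g g = -8 + g g^{2} = -8 + g^{3}$)
$a = -29929326$ ($a = 150913 + \left(-8 + \left(-311\right)^{3}\right) = 150913 - 30080239 = -29929326$)
$\frac{1}{a} = \frac{1}{-29929326} = - \frac{1}{29929326}$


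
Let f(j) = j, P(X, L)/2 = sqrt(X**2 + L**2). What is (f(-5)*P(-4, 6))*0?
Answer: 0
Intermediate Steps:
P(X, L) = 2*sqrt(L**2 + X**2) (P(X, L) = 2*sqrt(X**2 + L**2) = 2*sqrt(L**2 + X**2))
(f(-5)*P(-4, 6))*0 = -10*sqrt(6**2 + (-4)**2)*0 = -10*sqrt(36 + 16)*0 = -10*sqrt(52)*0 = -10*2*sqrt(13)*0 = -20*sqrt(13)*0 = 0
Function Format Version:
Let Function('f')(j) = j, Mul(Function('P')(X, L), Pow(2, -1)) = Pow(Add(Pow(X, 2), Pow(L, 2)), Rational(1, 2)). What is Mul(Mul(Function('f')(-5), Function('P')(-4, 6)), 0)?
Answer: 0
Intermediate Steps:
Function('P')(X, L) = Mul(2, Pow(Add(Pow(L, 2), Pow(X, 2)), Rational(1, 2))) (Function('P')(X, L) = Mul(2, Pow(Add(Pow(X, 2), Pow(L, 2)), Rational(1, 2))) = Mul(2, Pow(Add(Pow(L, 2), Pow(X, 2)), Rational(1, 2))))
Mul(Mul(Function('f')(-5), Function('P')(-4, 6)), 0) = Mul(Mul(-5, Mul(2, Pow(Add(Pow(6, 2), Pow(-4, 2)), Rational(1, 2)))), 0) = Mul(Mul(-5, Mul(2, Pow(Add(36, 16), Rational(1, 2)))), 0) = Mul(Mul(-5, Mul(2, Pow(52, Rational(1, 2)))), 0) = Mul(Mul(-5, Mul(2, Mul(2, Pow(13, Rational(1, 2))))), 0) = Mul(Mul(-5, Mul(4, Pow(13, Rational(1, 2)))), 0) = Mul(Mul(-20, Pow(13, Rational(1, 2))), 0) = 0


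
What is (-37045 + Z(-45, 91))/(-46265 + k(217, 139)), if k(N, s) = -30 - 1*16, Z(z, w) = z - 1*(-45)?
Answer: 37045/46311 ≈ 0.79992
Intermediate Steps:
Z(z, w) = 45 + z (Z(z, w) = z + 45 = 45 + z)
k(N, s) = -46 (k(N, s) = -30 - 16 = -46)
(-37045 + Z(-45, 91))/(-46265 + k(217, 139)) = (-37045 + (45 - 45))/(-46265 - 46) = (-37045 + 0)/(-46311) = -37045*(-1/46311) = 37045/46311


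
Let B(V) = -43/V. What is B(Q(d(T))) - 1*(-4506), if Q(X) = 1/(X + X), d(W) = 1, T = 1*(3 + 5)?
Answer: 4420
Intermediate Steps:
T = 8 (T = 1*8 = 8)
Q(X) = 1/(2*X)
B(Q(d(T))) - 1*(-4506) = -43/((1/2)/1) - 1*(-4506) = -43/((1/2)*1) + 4506 = -43/1/2 + 4506 = -43*2 + 4506 = -86 + 4506 = 4420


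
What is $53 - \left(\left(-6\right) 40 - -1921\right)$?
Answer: $-1628$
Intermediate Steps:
$53 - \left(\left(-6\right) 40 - -1921\right) = 53 - \left(-240 + 1921\right) = 53 - 1681 = -1628$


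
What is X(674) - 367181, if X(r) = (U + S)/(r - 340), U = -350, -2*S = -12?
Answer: -61319399/167 ≈ -3.6718e+5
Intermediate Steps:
S = 6 (S = -½*(-12) = 6)
X(r) = -344/(-340 + r) (X(r) = (-350 + 6)/(r - 340) = -344/(-340 + r))
X(674) - 367181 = -344/(-340 + 674) - 367181 = -344/334 - 367181 = -344*1/334 - 367181 = -172/167 - 367181 = -61319399/167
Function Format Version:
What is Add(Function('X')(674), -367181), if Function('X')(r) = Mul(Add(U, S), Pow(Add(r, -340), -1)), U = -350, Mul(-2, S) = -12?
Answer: Rational(-61319399, 167) ≈ -3.6718e+5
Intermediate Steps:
S = 6 (S = Mul(Rational(-1, 2), -12) = 6)
Function('X')(r) = Mul(-344, Pow(Add(-340, r), -1)) (Function('X')(r) = Mul(Add(-350, 6), Pow(Add(r, -340), -1)) = Mul(-344, Pow(Add(-340, r), -1)))
Add(Function('X')(674), -367181) = Add(Mul(-344, Pow(Add(-340, 674), -1)), -367181) = Add(Mul(-344, Pow(334, -1)), -367181) = Add(Mul(-344, Rational(1, 334)), -367181) = Add(Rational(-172, 167), -367181) = Rational(-61319399, 167)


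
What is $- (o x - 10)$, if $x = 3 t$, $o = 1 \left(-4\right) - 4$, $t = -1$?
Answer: $-14$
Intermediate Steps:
$o = -8$ ($o = -4 - 4 = -8$)
$x = -3$ ($x = 3 \left(-1\right) = -3$)
$- (o x - 10) = - (\left(-8\right) \left(-3\right) - 10) = - (24 - 10) = \left(-1\right) 14 = -14$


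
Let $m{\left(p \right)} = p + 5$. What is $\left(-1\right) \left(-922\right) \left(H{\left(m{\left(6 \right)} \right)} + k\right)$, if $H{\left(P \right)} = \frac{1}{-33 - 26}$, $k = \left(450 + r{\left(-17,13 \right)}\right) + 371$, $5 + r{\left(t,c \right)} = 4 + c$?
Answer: $\frac{45312612}{59} \approx 7.6801 \cdot 10^{5}$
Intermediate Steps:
$r{\left(t,c \right)} = -1 + c$ ($r{\left(t,c \right)} = -5 + \left(4 + c\right) = -1 + c$)
$m{\left(p \right)} = 5 + p$
$k = 833$ ($k = \left(450 + \left(-1 + 13\right)\right) + 371 = \left(450 + 12\right) + 371 = 462 + 371 = 833$)
$H{\left(P \right)} = - \frac{1}{59}$ ($H{\left(P \right)} = \frac{1}{-59} = - \frac{1}{59}$)
$\left(-1\right) \left(-922\right) \left(H{\left(m{\left(6 \right)} \right)} + k\right) = \left(-1\right) \left(-922\right) \left(- \frac{1}{59} + 833\right) = 922 \cdot \frac{49146}{59} = \frac{45312612}{59}$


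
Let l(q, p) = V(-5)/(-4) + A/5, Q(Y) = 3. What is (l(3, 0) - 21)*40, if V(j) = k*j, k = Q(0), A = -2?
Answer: -706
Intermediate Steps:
k = 3
V(j) = 3*j
l(q, p) = 67/20 (l(q, p) = (3*(-5))/(-4) - 2/5 = -15*(-¼) - 2*⅕ = 15/4 - ⅖ = 67/20)
(l(3, 0) - 21)*40 = (67/20 - 21)*40 = -353/20*40 = -706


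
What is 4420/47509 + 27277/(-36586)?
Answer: -103108443/158014934 ≈ -0.65252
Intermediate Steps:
4420/47509 + 27277/(-36586) = 4420*(1/47509) + 27277*(-1/36586) = 4420/47509 - 27277/36586 = -103108443/158014934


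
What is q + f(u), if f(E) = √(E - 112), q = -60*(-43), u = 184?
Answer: 2580 + 6*√2 ≈ 2588.5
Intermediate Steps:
q = 2580
f(E) = √(-112 + E)
q + f(u) = 2580 + √(-112 + 184) = 2580 + √72 = 2580 + 6*√2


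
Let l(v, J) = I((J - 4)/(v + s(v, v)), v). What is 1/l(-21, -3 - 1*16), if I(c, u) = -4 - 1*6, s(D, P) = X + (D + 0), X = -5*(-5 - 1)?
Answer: -⅒ ≈ -0.10000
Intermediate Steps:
X = 30 (X = -5*(-6) = 30)
s(D, P) = 30 + D (s(D, P) = 30 + (D + 0) = 30 + D)
I(c, u) = -10 (I(c, u) = -4 - 6 = -10)
l(v, J) = -10
1/l(-21, -3 - 1*16) = 1/(-10) = -⅒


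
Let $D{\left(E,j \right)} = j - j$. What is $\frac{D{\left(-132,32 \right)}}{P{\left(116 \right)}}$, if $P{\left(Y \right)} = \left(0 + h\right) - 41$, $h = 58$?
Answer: $0$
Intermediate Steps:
$P{\left(Y \right)} = 17$ ($P{\left(Y \right)} = \left(0 + 58\right) - 41 = 58 - 41 = 17$)
$D{\left(E,j \right)} = 0$
$\frac{D{\left(-132,32 \right)}}{P{\left(116 \right)}} = \frac{0}{17} = 0 \cdot \frac{1}{17} = 0$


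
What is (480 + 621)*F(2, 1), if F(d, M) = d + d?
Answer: 4404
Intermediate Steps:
F(d, M) = 2*d
(480 + 621)*F(2, 1) = (480 + 621)*(2*2) = 1101*4 = 4404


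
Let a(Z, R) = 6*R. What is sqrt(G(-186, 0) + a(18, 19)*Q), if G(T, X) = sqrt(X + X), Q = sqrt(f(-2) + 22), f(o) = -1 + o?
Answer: sqrt(6)*19**(3/4) ≈ 22.292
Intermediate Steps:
Q = sqrt(19) (Q = sqrt((-1 - 2) + 22) = sqrt(-3 + 22) = sqrt(19) ≈ 4.3589)
G(T, X) = sqrt(2)*sqrt(X) (G(T, X) = sqrt(2*X) = sqrt(2)*sqrt(X))
sqrt(G(-186, 0) + a(18, 19)*Q) = sqrt(sqrt(2)*sqrt(0) + (6*19)*sqrt(19)) = sqrt(sqrt(2)*0 + 114*sqrt(19)) = sqrt(0 + 114*sqrt(19)) = sqrt(114*sqrt(19)) = sqrt(6)*19**(3/4)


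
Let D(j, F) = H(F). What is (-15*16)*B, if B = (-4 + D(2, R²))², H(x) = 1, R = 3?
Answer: -2160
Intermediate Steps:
D(j, F) = 1
B = 9 (B = (-4 + 1)² = (-3)² = 9)
(-15*16)*B = -15*16*9 = -240*9 = -2160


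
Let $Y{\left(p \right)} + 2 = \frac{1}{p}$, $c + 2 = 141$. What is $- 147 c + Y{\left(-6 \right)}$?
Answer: $- \frac{122611}{6} \approx -20435.0$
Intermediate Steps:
$c = 139$ ($c = -2 + 141 = 139$)
$Y{\left(p \right)} = -2 + \frac{1}{p}$
$- 147 c + Y{\left(-6 \right)} = \left(-147\right) 139 - \left(2 - \frac{1}{-6}\right) = -20433 - \frac{13}{6} = - \frac{122611}{6}$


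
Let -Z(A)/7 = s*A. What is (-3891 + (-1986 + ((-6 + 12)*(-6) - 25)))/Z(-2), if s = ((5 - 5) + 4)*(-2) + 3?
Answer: 2969/35 ≈ 84.829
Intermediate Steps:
s = -5 (s = (0 + 4)*(-2) + 3 = 4*(-2) + 3 = -8 + 3 = -5)
Z(A) = 35*A (Z(A) = -(-35)*A = 35*A)
(-3891 + (-1986 + ((-6 + 12)*(-6) - 25)))/Z(-2) = (-3891 + (-1986 + ((-6 + 12)*(-6) - 25)))/((35*(-2))) = (-3891 + (-1986 + (6*(-6) - 25)))/(-70) = (-3891 + (-1986 + (-36 - 25)))*(-1/70) = (-3891 + (-1986 - 61))*(-1/70) = (-3891 - 2047)*(-1/70) = -5938*(-1/70) = 2969/35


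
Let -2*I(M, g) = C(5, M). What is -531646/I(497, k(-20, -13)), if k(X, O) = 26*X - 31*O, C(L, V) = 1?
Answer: 1063292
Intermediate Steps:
k(X, O) = -31*O + 26*X
I(M, g) = -1/2 (I(M, g) = -1/2*1 = -1/2)
-531646/I(497, k(-20, -13)) = -531646/(-1/2) = -531646*(-2) = 1063292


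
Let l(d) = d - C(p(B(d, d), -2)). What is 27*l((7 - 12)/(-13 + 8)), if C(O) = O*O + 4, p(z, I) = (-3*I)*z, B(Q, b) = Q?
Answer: -1053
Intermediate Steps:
p(z, I) = -3*I*z
C(O) = 4 + O² (C(O) = O² + 4 = 4 + O²)
l(d) = -4 + d - 36*d² (l(d) = d - (4 + (-3*(-2)*d)²) = d - (4 + (6*d)²) = d - (4 + 36*d²) = d + (-4 - 36*d²) = -4 + d - 36*d²)
27*l((7 - 12)/(-13 + 8)) = 27*(-4 + (7 - 12)/(-13 + 8) - 36*(7 - 12)²/(-13 + 8)²) = 27*(-4 - 5/(-5) - 36*1²) = 27*(-4 - 5*(-⅕) - 36*(-5*(-⅕))²) = 27*(-4 + 1 - 36*1²) = 27*(-4 + 1 - 36*1) = 27*(-4 + 1 - 36) = 27*(-39) = -1053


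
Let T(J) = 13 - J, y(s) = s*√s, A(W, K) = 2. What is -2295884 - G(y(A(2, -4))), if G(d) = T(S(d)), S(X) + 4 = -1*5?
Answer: -2295906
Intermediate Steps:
y(s) = s^(3/2)
S(X) = -9 (S(X) = -4 - 1*5 = -4 - 5 = -9)
G(d) = 22 (G(d) = 13 - 1*(-9) = 13 + 9 = 22)
-2295884 - G(y(A(2, -4))) = -2295884 - 1*22 = -2295884 - 22 = -2295906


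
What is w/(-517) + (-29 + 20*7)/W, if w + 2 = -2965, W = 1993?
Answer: 5970618/1030381 ≈ 5.7946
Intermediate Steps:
w = -2967 (w = -2 - 2965 = -2967)
w/(-517) + (-29 + 20*7)/W = -2967/(-517) + (-29 + 20*7)/1993 = -2967*(-1/517) + (-29 + 140)*(1/1993) = 2967/517 + 111*(1/1993) = 2967/517 + 111/1993 = 5970618/1030381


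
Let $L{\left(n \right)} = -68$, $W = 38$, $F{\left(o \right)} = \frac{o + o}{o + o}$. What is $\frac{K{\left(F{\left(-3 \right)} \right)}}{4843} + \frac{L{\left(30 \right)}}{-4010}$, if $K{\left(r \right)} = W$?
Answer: $\frac{240852}{9710215} \approx 0.024804$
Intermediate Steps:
$F{\left(o \right)} = 1$ ($F{\left(o \right)} = \frac{2 o}{2 o} = 2 o \frac{1}{2 o} = 1$)
$K{\left(r \right)} = 38$
$\frac{K{\left(F{\left(-3 \right)} \right)}}{4843} + \frac{L{\left(30 \right)}}{-4010} = \frac{38}{4843} - \frac{68}{-4010} = 38 \cdot \frac{1}{4843} - - \frac{34}{2005} = \frac{38}{4843} + \frac{34}{2005} = \frac{240852}{9710215}$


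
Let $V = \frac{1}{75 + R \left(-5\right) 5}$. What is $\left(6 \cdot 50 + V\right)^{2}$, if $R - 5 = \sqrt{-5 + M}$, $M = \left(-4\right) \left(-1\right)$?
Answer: $\frac{\left(37498 + i\right)^{2}}{15625} \approx 89990.0 + 4.7997 i$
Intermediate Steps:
$M = 4$
$R = 5 + i$ ($R = 5 + \sqrt{-5 + 4} = 5 + \sqrt{-1} = 5 + i \approx 5.0 + 1.0 i$)
$V = \frac{-50 + 25 i}{3125}$ ($V = \frac{1}{75 + \left(5 + i\right) \left(-5\right) 5} = \frac{1}{75 + \left(-25 - 5 i\right) 5} = \frac{1}{75 - \left(125 + 25 i\right)} = \frac{1}{-50 - 25 i} = \frac{-50 + 25 i}{3125} \approx -0.016 + 0.008 i$)
$\left(6 \cdot 50 + V\right)^{2} = \left(6 \cdot 50 - \left(\frac{2}{125} - \frac{i}{125}\right)\right)^{2} = \left(300 - \left(\frac{2}{125} - \frac{i}{125}\right)\right)^{2} = \left(\frac{37498}{125} + \frac{i}{125}\right)^{2}$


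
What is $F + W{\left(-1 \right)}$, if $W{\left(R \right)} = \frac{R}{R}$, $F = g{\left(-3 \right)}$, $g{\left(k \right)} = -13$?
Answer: $-12$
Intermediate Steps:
$F = -13$
$W{\left(R \right)} = 1$
$F + W{\left(-1 \right)} = -13 + 1 = -12$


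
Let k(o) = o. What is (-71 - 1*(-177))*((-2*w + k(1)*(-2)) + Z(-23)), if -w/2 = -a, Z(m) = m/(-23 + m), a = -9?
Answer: 3657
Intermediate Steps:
Z(m) = m/(-23 + m)
w = -18 (w = -(-2)*(-9) = -2*9 = -18)
(-71 - 1*(-177))*((-2*w + k(1)*(-2)) + Z(-23)) = (-71 - 1*(-177))*((-2*(-18) + 1*(-2)) - 23/(-23 - 23)) = (-71 + 177)*((36 - 2) - 23/(-46)) = 106*(34 - 23*(-1/46)) = 106*(34 + ½) = 106*(69/2) = 3657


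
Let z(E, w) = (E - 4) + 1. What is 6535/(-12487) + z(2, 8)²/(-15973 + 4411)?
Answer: -75570157/144374694 ≈ -0.52343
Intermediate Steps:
z(E, w) = -3 + E (z(E, w) = (-4 + E) + 1 = -3 + E)
6535/(-12487) + z(2, 8)²/(-15973 + 4411) = 6535/(-12487) + (-3 + 2)²/(-15973 + 4411) = 6535*(-1/12487) + (-1)²/(-11562) = -6535/12487 + 1*(-1/11562) = -6535/12487 - 1/11562 = -75570157/144374694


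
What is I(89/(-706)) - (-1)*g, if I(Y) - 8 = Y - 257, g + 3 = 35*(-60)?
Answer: -1660601/706 ≈ -2352.1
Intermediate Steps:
g = -2103 (g = -3 + 35*(-60) = -3 - 2100 = -2103)
I(Y) = -249 + Y (I(Y) = 8 + (Y - 257) = 8 + (-257 + Y) = -249 + Y)
I(89/(-706)) - (-1)*g = (-249 + 89/(-706)) - (-1)*(-2103) = (-249 + 89*(-1/706)) - 1*2103 = (-249 - 89/706) - 2103 = -175883/706 - 2103 = -1660601/706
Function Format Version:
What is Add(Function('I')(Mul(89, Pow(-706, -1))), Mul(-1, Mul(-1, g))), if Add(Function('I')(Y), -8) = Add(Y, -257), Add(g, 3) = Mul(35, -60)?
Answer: Rational(-1660601, 706) ≈ -2352.1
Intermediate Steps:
g = -2103 (g = Add(-3, Mul(35, -60)) = Add(-3, -2100) = -2103)
Function('I')(Y) = Add(-249, Y) (Function('I')(Y) = Add(8, Add(Y, -257)) = Add(8, Add(-257, Y)) = Add(-249, Y))
Add(Function('I')(Mul(89, Pow(-706, -1))), Mul(-1, Mul(-1, g))) = Add(Add(-249, Mul(89, Pow(-706, -1))), Mul(-1, Mul(-1, -2103))) = Add(Add(-249, Mul(89, Rational(-1, 706))), Mul(-1, 2103)) = Add(Add(-249, Rational(-89, 706)), -2103) = Add(Rational(-175883, 706), -2103) = Rational(-1660601, 706)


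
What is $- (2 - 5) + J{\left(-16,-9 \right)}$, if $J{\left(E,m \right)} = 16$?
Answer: $19$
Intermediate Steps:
$- (2 - 5) + J{\left(-16,-9 \right)} = - (2 - 5) + 16 = \left(-1\right) \left(-3\right) + 16 = 3 + 16 = 19$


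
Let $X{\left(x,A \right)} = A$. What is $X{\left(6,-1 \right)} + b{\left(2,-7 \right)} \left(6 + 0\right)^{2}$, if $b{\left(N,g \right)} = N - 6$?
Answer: $-145$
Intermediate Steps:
$b{\left(N,g \right)} = -6 + N$ ($b{\left(N,g \right)} = N - 6 = -6 + N$)
$X{\left(6,-1 \right)} + b{\left(2,-7 \right)} \left(6 + 0\right)^{2} = -1 + \left(-6 + 2\right) \left(6 + 0\right)^{2} = -1 - 4 \cdot 6^{2} = -1 - 144 = -145$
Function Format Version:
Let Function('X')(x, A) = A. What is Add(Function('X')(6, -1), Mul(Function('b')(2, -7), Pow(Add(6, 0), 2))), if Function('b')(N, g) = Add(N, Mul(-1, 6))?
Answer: -145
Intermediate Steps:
Function('b')(N, g) = Add(-6, N) (Function('b')(N, g) = Add(N, -6) = Add(-6, N))
Add(Function('X')(6, -1), Mul(Function('b')(2, -7), Pow(Add(6, 0), 2))) = Add(-1, Mul(Add(-6, 2), Pow(Add(6, 0), 2))) = Add(-1, Mul(-4, Pow(6, 2))) = Add(-1, Mul(-4, 36)) = Add(-1, -144) = -145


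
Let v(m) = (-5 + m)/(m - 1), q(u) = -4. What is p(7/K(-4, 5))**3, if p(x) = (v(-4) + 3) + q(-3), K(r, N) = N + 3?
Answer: 64/125 ≈ 0.51200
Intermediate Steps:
K(r, N) = 3 + N
v(m) = (-5 + m)/(-1 + m)
p(x) = 4/5 (p(x) = ((-5 - 4)/(-1 - 4) + 3) - 4 = (-9/(-5) + 3) - 4 = (-1/5*(-9) + 3) - 4 = (9/5 + 3) - 4 = 24/5 - 4 = 4/5)
p(7/K(-4, 5))**3 = (4/5)**3 = 64/125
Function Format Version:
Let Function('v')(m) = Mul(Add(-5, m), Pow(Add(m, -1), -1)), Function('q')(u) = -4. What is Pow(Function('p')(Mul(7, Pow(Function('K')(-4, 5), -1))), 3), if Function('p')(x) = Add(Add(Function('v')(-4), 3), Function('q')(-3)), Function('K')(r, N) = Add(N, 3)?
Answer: Rational(64, 125) ≈ 0.51200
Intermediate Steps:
Function('K')(r, N) = Add(3, N)
Function('v')(m) = Mul(Pow(Add(-1, m), -1), Add(-5, m)) (Function('v')(m) = Mul(Add(-5, m), Pow(Add(-1, m), -1)) = Mul(Pow(Add(-1, m), -1), Add(-5, m)))
Function('p')(x) = Rational(4, 5) (Function('p')(x) = Add(Add(Mul(Pow(Add(-1, -4), -1), Add(-5, -4)), 3), -4) = Add(Add(Mul(Pow(-5, -1), -9), 3), -4) = Add(Add(Mul(Rational(-1, 5), -9), 3), -4) = Add(Add(Rational(9, 5), 3), -4) = Add(Rational(24, 5), -4) = Rational(4, 5))
Pow(Function('p')(Mul(7, Pow(Function('K')(-4, 5), -1))), 3) = Pow(Rational(4, 5), 3) = Rational(64, 125)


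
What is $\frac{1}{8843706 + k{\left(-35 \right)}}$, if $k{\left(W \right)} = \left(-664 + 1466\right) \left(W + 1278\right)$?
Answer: $\frac{1}{9840592} \approx 1.0162 \cdot 10^{-7}$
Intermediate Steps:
$k{\left(W \right)} = 1024956 + 802 W$ ($k{\left(W \right)} = 802 \left(1278 + W\right) = 1024956 + 802 W$)
$\frac{1}{8843706 + k{\left(-35 \right)}} = \frac{1}{8843706 + \left(1024956 + 802 \left(-35\right)\right)} = \frac{1}{8843706 + \left(1024956 - 28070\right)} = \frac{1}{8843706 + 996886} = \frac{1}{9840592}$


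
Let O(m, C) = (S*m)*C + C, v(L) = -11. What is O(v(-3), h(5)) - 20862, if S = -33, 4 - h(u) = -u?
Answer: -17586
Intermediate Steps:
h(u) = 4 + u (h(u) = 4 - (-1)*u = 4 + u)
O(m, C) = C - 33*C*m (O(m, C) = (-33*m)*C + C = -33*C*m + C = C - 33*C*m)
O(v(-3), h(5)) - 20862 = (4 + 5)*(1 - 33*(-11)) - 20862 = 9*(1 + 363) - 20862 = 9*364 - 20862 = 3276 - 20862 = -17586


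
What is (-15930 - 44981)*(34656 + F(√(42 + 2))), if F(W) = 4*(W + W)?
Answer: -2110931616 - 974576*√11 ≈ -2.1142e+9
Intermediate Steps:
F(W) = 8*W (F(W) = 4*(2*W) = 8*W)
(-15930 - 44981)*(34656 + F(√(42 + 2))) = (-15930 - 44981)*(34656 + 8*√(42 + 2)) = -60911*(34656 + 8*√44) = -60911*(34656 + 8*(2*√11)) = -60911*(34656 + 16*√11) = -2110931616 - 974576*√11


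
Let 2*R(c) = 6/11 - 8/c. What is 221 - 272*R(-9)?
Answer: 2567/99 ≈ 25.929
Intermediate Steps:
R(c) = 3/11 - 4/c (R(c) = (6/11 - 8/c)/2 = 3/11 - 4/c)
221 - 272*R(-9) = 221 - 272*(3/11 - 4/(-9)) = 221 - 272*(3/11 - 4*(-⅑)) = 221 - 272*(3/11 + 4/9) = 221 - 272*71/99 = 221 - 19312/99 = 2567/99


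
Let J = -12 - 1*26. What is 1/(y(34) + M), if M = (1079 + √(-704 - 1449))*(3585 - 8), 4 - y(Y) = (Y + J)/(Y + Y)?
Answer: 1115420660/4313024366817993 - 1033753*I*√2153/4313024366817993 ≈ 2.5862e-7 - 1.1121e-8*I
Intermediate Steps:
J = -38 (J = -12 - 26 = -38)
y(Y) = 4 - (-38 + Y)/(2*Y) (y(Y) = 4 - (Y - 38)/(Y + Y) = 4 - (-38 + Y)/(2*Y))
M = 3859583 + 3577*I*√2153 (M = (1079 + √(-2153))*3577 = (1079 + I*√2153)*3577 = 3859583 + 3577*I*√2153 ≈ 3.8596e+6 + 1.6597e+5*I)
1/(y(34) + M) = 1/((7/2 + 19/34) + (3859583 + 3577*I*√2153)) = 1/(69/17 + (3859583 + 3577*I*√2153)) = 1/(65612980/17 + 3577*I*√2153)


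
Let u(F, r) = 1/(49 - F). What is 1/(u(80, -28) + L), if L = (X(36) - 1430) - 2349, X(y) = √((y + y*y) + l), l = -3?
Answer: -1210550/4574281777 - 961*√1329/13722845331 ≈ -0.00026720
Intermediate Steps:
X(y) = √(-3 + y + y²) (X(y) = √((y + y*y) - 3) = √((y + y²) - 3) = √(-3 + y + y²))
L = -3779 + √1329 (L = (√(-3 + 36 + 36²) - 1430) - 2349 = (√(-3 + 36 + 1296) - 1430) - 2349 = (√1329 - 1430) - 2349 = (-1430 + √1329) - 2349 = -3779 + √1329 ≈ -3742.5)
1/(u(80, -28) + L) = 1/(-1/(-49 + 80) + (-3779 + √1329)) = 1/(-1/31 + (-3779 + √1329)) = 1/(-117150/31 + √1329)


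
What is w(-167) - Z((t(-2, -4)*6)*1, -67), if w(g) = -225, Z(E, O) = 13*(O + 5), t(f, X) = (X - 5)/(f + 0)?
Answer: 581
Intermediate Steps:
t(f, X) = (-5 + X)/f
Z(E, O) = 65 + 13*O (Z(E, O) = 13*(5 + O) = 65 + 13*O)
w(-167) - Z((t(-2, -4)*6)*1, -67) = -225 - (65 + 13*(-67)) = -225 - (65 - 871) = -225 - 1*(-806) = -225 + 806 = 581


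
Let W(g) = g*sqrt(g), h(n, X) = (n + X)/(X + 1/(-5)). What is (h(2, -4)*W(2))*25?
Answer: 500*sqrt(2)/21 ≈ 33.672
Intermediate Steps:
h(n, X) = (X + n)/(-1/5 + X) (h(n, X) = (X + n)/(X - 1/5) = (X + n)/(-1/5 + X))
W(g) = g**(3/2)
(h(2, -4)*W(2))*25 = ((5*(-4 + 2)/(-1 + 5*(-4)))*2**(3/2))*25 = ((5*(-2)/(-1 - 20))*(2*sqrt(2)))*25 = ((5*(-2)/(-21))*(2*sqrt(2)))*25 = ((5*(-1/21)*(-2))*(2*sqrt(2)))*25 = (10*(2*sqrt(2))/21)*25 = (20*sqrt(2)/21)*25 = 500*sqrt(2)/21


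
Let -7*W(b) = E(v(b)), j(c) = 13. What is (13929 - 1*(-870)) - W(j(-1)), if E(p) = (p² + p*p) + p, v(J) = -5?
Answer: 103638/7 ≈ 14805.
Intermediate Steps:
E(p) = p + 2*p² (E(p) = (p² + p²) + p = 2*p² + p = p + 2*p²)
W(b) = -45/7 (W(b) = -(-5)*(1 + 2*(-5))/7 = -(-5)*(1 - 10)/7 = -(-5)*(-9)/7 = -⅐*45 = -45/7)
(13929 - 1*(-870)) - W(j(-1)) = (13929 - 1*(-870)) - 1*(-45/7) = (13929 + 870) + 45/7 = 14799 + 45/7 = 103638/7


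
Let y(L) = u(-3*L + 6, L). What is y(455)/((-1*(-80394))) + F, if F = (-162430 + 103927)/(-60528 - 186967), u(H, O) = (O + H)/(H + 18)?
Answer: 3153667934771/13341014286615 ≈ 0.23639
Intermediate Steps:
u(H, O) = (H + O)/(18 + H)
y(L) = (6 - 2*L)/(24 - 3*L) (y(L) = ((-3*L + 6) + L)/(18 + (-3*L + 6)) = ((6 - 3*L) + L)/(18 + (6 - 3*L)) = (6 - 2*L)/(24 - 3*L))
F = 58503/247495 (F = -58503/(-247495) = -58503*(-1/247495) = 58503/247495 ≈ 0.23638)
y(455)/((-1*(-80394))) + F = (2*(-3 + 455)/(3*(-8 + 455)))/((-1*(-80394))) + 58503/247495 = ((⅔)*452/447)/80394 + 58503/247495 = ((⅔)*(1/447)*452)*(1/80394) + 58503/247495 = (904/1341)*(1/80394) + 58503/247495 = 452/53904177 + 58503/247495 = 3153667934771/13341014286615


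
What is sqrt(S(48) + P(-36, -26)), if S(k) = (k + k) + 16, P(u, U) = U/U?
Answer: sqrt(113) ≈ 10.630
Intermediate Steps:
P(u, U) = 1
S(k) = 16 + 2*k (S(k) = 2*k + 16 = 16 + 2*k)
sqrt(S(48) + P(-36, -26)) = sqrt((16 + 2*48) + 1) = sqrt((16 + 96) + 1) = sqrt(112 + 1) = sqrt(113)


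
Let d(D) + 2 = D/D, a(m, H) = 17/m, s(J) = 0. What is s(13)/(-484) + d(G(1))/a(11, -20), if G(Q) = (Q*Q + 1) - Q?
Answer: -11/17 ≈ -0.64706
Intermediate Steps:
G(Q) = 1 + Q² - Q (G(Q) = (Q² + 1) - Q = (1 + Q²) - Q = 1 + Q² - Q)
d(D) = -1 (d(D) = -2 + D/D = -2 + 1 = -1)
s(13)/(-484) + d(G(1))/a(11, -20) = 0/(-484) - 1/(17/11) = 0*(-1/484) - 1/(17*(1/11)) = 0 - 1/17/11 = 0 - 1*11/17 = 0 - 11/17 = -11/17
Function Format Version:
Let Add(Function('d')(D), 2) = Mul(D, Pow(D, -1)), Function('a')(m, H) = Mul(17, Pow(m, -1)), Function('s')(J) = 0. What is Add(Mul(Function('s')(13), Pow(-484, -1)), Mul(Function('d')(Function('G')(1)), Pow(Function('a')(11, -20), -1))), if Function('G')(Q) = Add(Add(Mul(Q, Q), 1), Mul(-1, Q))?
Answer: Rational(-11, 17) ≈ -0.64706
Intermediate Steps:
Function('G')(Q) = Add(1, Pow(Q, 2), Mul(-1, Q)) (Function('G')(Q) = Add(Add(Pow(Q, 2), 1), Mul(-1, Q)) = Add(Add(1, Pow(Q, 2)), Mul(-1, Q)) = Add(1, Pow(Q, 2), Mul(-1, Q)))
Function('d')(D) = -1 (Function('d')(D) = Add(-2, Mul(D, Pow(D, -1))) = Add(-2, 1) = -1)
Add(Mul(Function('s')(13), Pow(-484, -1)), Mul(Function('d')(Function('G')(1)), Pow(Function('a')(11, -20), -1))) = Add(Mul(0, Pow(-484, -1)), Mul(-1, Pow(Mul(17, Pow(11, -1)), -1))) = Add(Mul(0, Rational(-1, 484)), Mul(-1, Pow(Mul(17, Rational(1, 11)), -1))) = Add(0, Mul(-1, Pow(Rational(17, 11), -1))) = Add(0, Mul(-1, Rational(11, 17))) = Add(0, Rational(-11, 17)) = Rational(-11, 17)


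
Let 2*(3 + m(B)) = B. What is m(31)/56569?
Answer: 25/113138 ≈ 0.00022097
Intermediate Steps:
m(B) = -3 + B/2
m(31)/56569 = (-3 + (½)*31)/56569 = (-3 + 31/2)*(1/56569) = (25/2)*(1/56569) = 25/113138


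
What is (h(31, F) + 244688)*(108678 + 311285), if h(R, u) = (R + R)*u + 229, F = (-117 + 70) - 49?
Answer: 100356458295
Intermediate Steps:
F = -96 (F = -47 - 49 = -96)
h(R, u) = 229 + 2*R*u (h(R, u) = (2*R)*u + 229 = 2*R*u + 229 = 229 + 2*R*u)
(h(31, F) + 244688)*(108678 + 311285) = ((229 + 2*31*(-96)) + 244688)*(108678 + 311285) = ((229 - 5952) + 244688)*419963 = (-5723 + 244688)*419963 = 238965*419963 = 100356458295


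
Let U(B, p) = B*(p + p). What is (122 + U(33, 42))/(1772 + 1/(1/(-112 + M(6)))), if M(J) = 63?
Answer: 2894/1723 ≈ 1.6796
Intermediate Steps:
U(B, p) = 2*B*p (U(B, p) = B*(2*p) = 2*B*p)
(122 + U(33, 42))/(1772 + 1/(1/(-112 + M(6)))) = (122 + 2*33*42)/(1772 + 1/(1/(-112 + 63))) = (122 + 2772)/(1772 + 1/(1/(-49))) = 2894/(1772 + 1/(-1/49)) = 2894/(1772 - 49) = 2894/1723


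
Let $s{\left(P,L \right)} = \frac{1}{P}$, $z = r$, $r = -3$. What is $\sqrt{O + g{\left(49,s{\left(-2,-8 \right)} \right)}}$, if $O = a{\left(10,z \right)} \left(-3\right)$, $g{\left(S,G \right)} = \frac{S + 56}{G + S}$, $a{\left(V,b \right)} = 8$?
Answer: $\frac{i \sqrt{205446}}{97} \approx 4.6728 i$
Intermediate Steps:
$z = -3$
$g{\left(S,G \right)} = \frac{56 + S}{G + S}$
$O = -24$ ($O = 8 \left(-3\right) = -24$)
$\sqrt{O + g{\left(49,s{\left(-2,-8 \right)} \right)}} = \sqrt{-24 + \frac{56 + 49}{\frac{1}{-2} + 49}} = \sqrt{-24 + \frac{1}{- \frac{1}{2} + 49} \cdot 105} = \sqrt{-24 + \frac{1}{\frac{97}{2}} \cdot 105} = \sqrt{-24 + \frac{2}{97} \cdot 105} = \sqrt{-24 + \frac{210}{97}} = \sqrt{- \frac{2118}{97}} = \frac{i \sqrt{205446}}{97}$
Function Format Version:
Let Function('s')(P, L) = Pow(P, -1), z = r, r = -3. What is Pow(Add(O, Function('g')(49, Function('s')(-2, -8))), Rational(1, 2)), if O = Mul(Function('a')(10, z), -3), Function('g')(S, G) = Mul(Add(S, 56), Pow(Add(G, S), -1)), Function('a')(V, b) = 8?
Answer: Mul(Rational(1, 97), I, Pow(205446, Rational(1, 2))) ≈ Mul(4.6728, I)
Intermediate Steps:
z = -3
Function('g')(S, G) = Mul(Pow(Add(G, S), -1), Add(56, S)) (Function('g')(S, G) = Mul(Add(56, S), Pow(Add(G, S), -1)) = Mul(Pow(Add(G, S), -1), Add(56, S)))
O = -24 (O = Mul(8, -3) = -24)
Pow(Add(O, Function('g')(49, Function('s')(-2, -8))), Rational(1, 2)) = Pow(Add(-24, Mul(Pow(Add(Pow(-2, -1), 49), -1), Add(56, 49))), Rational(1, 2)) = Pow(Add(-24, Mul(Pow(Add(Rational(-1, 2), 49), -1), 105)), Rational(1, 2)) = Pow(Add(-24, Mul(Pow(Rational(97, 2), -1), 105)), Rational(1, 2)) = Pow(Add(-24, Mul(Rational(2, 97), 105)), Rational(1, 2)) = Pow(Add(-24, Rational(210, 97)), Rational(1, 2)) = Pow(Rational(-2118, 97), Rational(1, 2)) = Mul(Rational(1, 97), I, Pow(205446, Rational(1, 2)))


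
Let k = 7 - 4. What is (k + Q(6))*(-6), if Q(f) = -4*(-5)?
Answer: -138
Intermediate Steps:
Q(f) = 20
k = 3
(k + Q(6))*(-6) = (3 + 20)*(-6) = 23*(-6) = -138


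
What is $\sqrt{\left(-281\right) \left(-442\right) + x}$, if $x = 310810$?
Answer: $2 \sqrt{108753} \approx 659.55$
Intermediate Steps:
$\sqrt{\left(-281\right) \left(-442\right) + x} = \sqrt{\left(-281\right) \left(-442\right) + 310810} = \sqrt{124202 + 310810} = \sqrt{435012} = 2 \sqrt{108753}$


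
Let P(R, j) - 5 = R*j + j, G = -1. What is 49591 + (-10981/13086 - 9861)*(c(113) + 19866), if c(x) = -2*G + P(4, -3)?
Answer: -1281033102170/6543 ≈ -1.9579e+8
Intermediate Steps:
P(R, j) = 5 + j + R*j (P(R, j) = 5 + (R*j + j) = 5 + (j + R*j) = 5 + j + R*j)
c(x) = -8 (c(x) = -2*(-1) + (5 - 3 + 4*(-3)) = 2 + (5 - 3 - 12) = 2 - 10 = -8)
49591 + (-10981/13086 - 9861)*(c(113) + 19866) = 49591 + (-10981/13086 - 9861)*(-8 + 19866) = 49591 + (-10981*1/13086 - 9861)*19858 = 49591 + (-10981/13086 - 9861)*19858 = 49591 - 129052027/13086*19858 = 49591 - 1281357576083/6543 = -1281033102170/6543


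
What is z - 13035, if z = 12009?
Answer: -1026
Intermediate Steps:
z - 13035 = 12009 - 13035 = -1026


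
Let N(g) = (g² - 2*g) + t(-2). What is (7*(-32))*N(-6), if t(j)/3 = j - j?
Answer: -10752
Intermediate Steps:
t(j) = 0 (t(j) = 3*(j - j) = 3*0 = 0)
N(g) = g² - 2*g (N(g) = (g² - 2*g) + 0 = g² - 2*g)
(7*(-32))*N(-6) = (7*(-32))*(-6*(-2 - 6)) = -(-1344)*(-8) = -224*48 = -10752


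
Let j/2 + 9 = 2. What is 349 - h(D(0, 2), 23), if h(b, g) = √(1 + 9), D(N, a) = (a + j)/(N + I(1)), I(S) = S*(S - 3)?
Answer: 349 - √10 ≈ 345.84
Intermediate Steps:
I(S) = S*(-3 + S)
j = -14 (j = -18 + 2*2 = -18 + 4 = -14)
D(N, a) = (-14 + a)/(-2 + N) (D(N, a) = (a - 14)/(N + 1*(-3 + 1)) = (-14 + a)/(N + 1*(-2)) = (-14 + a)/(N - 2) = (-14 + a)/(-2 + N))
h(b, g) = √10
349 - h(D(0, 2), 23) = 349 - √10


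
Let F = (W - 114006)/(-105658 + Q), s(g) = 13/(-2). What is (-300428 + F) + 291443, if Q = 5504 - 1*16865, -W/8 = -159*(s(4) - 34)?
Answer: -150178599/16717 ≈ -8983.6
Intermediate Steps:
s(g) = -13/2 (s(g) = 13*(-½) = -13/2)
W = -51516 (W = -(-1272)*(-13/2 - 34) = -(-1272)*(-81)/2 = -8*12879/2 = -51516)
Q = -11361 (Q = 5504 - 16865 = -11361)
F = 23646/16717 (F = (-51516 - 114006)/(-105658 - 11361) = -165522/(-117019) = -165522*(-1/117019) = 23646/16717 ≈ 1.4145)
(-300428 + F) + 291443 = (-300428 + 23646/16717) + 291443 = -5022231230/16717 + 291443 = -150178599/16717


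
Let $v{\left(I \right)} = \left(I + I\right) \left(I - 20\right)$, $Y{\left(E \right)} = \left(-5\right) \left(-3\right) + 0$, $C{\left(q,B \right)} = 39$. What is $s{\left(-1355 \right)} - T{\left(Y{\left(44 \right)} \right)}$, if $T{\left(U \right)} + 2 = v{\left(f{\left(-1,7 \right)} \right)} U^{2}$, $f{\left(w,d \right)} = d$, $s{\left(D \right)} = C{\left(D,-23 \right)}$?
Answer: $40991$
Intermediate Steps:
$s{\left(D \right)} = 39$
$Y{\left(E \right)} = 15$ ($Y{\left(E \right)} = 15 + 0 = 15$)
$v{\left(I \right)} = 2 I \left(-20 + I\right)$
$T{\left(U \right)} = -2 - 182 U^{2}$ ($T{\left(U \right)} = -2 + 2 \cdot 7 \left(-20 + 7\right) U^{2} = -2 + 2 \cdot 7 \left(-13\right) U^{2} = -2 - 182 U^{2}$)
$s{\left(-1355 \right)} - T{\left(Y{\left(44 \right)} \right)} = 39 - \left(-2 - 182 \cdot 15^{2}\right) = 39 - \left(-2 - 40950\right) = 39 - -40952 = 39 + 40952 = 40991$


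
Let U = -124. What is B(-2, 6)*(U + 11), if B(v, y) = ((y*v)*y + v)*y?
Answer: 50172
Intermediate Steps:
B(v, y) = y*(v + v*y²) (B(v, y) = ((v*y)*y + v)*y = (v*y² + v)*y = (v + v*y²)*y = y*(v + v*y²))
B(-2, 6)*(U + 11) = (-2*6*(1 + 6²))*(-124 + 11) = -2*6*(1 + 36)*(-113) = -2*6*37*(-113) = -444*(-113) = 50172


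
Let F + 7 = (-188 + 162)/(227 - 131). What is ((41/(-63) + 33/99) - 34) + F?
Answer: -41921/1008 ≈ -41.588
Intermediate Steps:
F = -349/48 (F = -7 + (-188 + 162)/(227 - 131) = -7 - 26/96 = -7 - 26*1/96 = -7 - 13/48 = -349/48 ≈ -7.2708)
((41/(-63) + 33/99) - 34) + F = ((41/(-63) + 33/99) - 34) - 349/48 = ((41*(-1/63) + 33*(1/99)) - 34) - 349/48 = ((-41/63 + 1/3) - 34) - 349/48 = (-20/63 - 34) - 349/48 = -2162/63 - 349/48 = -41921/1008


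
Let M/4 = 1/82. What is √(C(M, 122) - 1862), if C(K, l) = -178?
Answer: 2*I*√510 ≈ 45.166*I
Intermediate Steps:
M = 2/41 (M = 4/82 = 4*(1/82) = 2/41 ≈ 0.048781)
√(C(M, 122) - 1862) = √(-178 - 1862) = √(-2040) = 2*I*√510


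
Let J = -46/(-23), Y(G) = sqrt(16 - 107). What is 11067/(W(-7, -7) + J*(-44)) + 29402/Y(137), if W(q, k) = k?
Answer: -11067/95 - 29402*I*sqrt(91)/91 ≈ -116.49 - 3082.2*I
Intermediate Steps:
Y(G) = I*sqrt(91) (Y(G) = sqrt(-91) = I*sqrt(91))
J = 2 (J = -46*(-1/23) = 2)
11067/(W(-7, -7) + J*(-44)) + 29402/Y(137) = 11067/(-7 + 2*(-44)) + 29402/((I*sqrt(91))) = 11067/(-7 - 88) + 29402*(-I*sqrt(91)/91) = 11067/(-95) - 29402*I*sqrt(91)/91 = 11067*(-1/95) - 29402*I*sqrt(91)/91 = -11067/95 - 29402*I*sqrt(91)/91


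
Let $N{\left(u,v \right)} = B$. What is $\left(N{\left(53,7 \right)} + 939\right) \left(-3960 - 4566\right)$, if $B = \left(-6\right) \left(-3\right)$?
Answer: $-8159382$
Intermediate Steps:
$B = 18$
$N{\left(u,v \right)} = 18$
$\left(N{\left(53,7 \right)} + 939\right) \left(-3960 - 4566\right) = \left(18 + 939\right) \left(-3960 - 4566\right) = 957 \left(-8526\right) = -8159382$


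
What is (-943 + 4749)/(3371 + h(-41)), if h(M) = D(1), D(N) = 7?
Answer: 1903/1689 ≈ 1.1267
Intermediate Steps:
h(M) = 7
(-943 + 4749)/(3371 + h(-41)) = (-943 + 4749)/(3371 + 7) = 3806/3378 = 3806*(1/3378) = 1903/1689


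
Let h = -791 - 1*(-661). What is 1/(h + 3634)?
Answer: 1/3504 ≈ 0.00028539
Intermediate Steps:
h = -130 (h = -791 + 661 = -130)
1/(h + 3634) = 1/(-130 + 3634) = 1/3504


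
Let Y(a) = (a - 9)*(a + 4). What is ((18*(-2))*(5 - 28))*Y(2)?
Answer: -34776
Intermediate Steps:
Y(a) = (-9 + a)*(4 + a)
((18*(-2))*(5 - 28))*Y(2) = ((18*(-2))*(5 - 28))*(-36 + 2² - 5*2) = (-36*(-23))*(-36 + 4 - 10) = 828*(-42) = -34776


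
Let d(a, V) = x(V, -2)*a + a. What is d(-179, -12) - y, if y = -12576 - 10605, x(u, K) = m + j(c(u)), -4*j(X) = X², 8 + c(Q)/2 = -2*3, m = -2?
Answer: 58444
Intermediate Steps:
c(Q) = -28 (c(Q) = -16 + 2*(-2*3) = -16 + 2*(-6) = -16 - 12 = -28)
j(X) = -X²/4
x(u, K) = -198 (x(u, K) = -2 - ¼*(-28)² = -2 - ¼*784 = -2 - 196 = -198)
y = -23181
d(a, V) = -197*a (d(a, V) = -198*a + a = -197*a)
d(-179, -12) - y = -197*(-179) - 1*(-23181) = 35263 + 23181 = 58444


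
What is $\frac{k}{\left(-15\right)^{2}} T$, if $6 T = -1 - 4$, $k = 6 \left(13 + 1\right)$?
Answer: $- \frac{14}{45} \approx -0.31111$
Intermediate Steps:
$k = 84$ ($k = 6 \cdot 14 = 84$)
$T = - \frac{5}{6}$ ($T = \frac{-1 - 4}{6} = \frac{1}{6} \left(-5\right) = - \frac{5}{6} \approx -0.83333$)
$\frac{k}{\left(-15\right)^{2}} T = \frac{84}{\left(-15\right)^{2}} \left(- \frac{5}{6}\right) = \frac{84}{225} \left(- \frac{5}{6}\right) = 84 \cdot \frac{1}{225} \left(- \frac{5}{6}\right) = \frac{28}{75} \left(- \frac{5}{6}\right) = - \frac{14}{45}$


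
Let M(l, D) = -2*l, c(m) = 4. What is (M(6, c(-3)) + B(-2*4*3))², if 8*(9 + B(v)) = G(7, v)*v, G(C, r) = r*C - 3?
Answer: 242064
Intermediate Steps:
G(C, r) = -3 + C*r (G(C, r) = C*r - 3 = -3 + C*r)
B(v) = -9 + v*(-3 + 7*v)/8 (B(v) = -9 + ((-3 + 7*v)*v)/8 = -9 + (v*(-3 + 7*v))/8 = -9 + v*(-3 + 7*v)/8)
(M(6, c(-3)) + B(-2*4*3))² = (-2*6 + (-9 + (-2*4*3)*(-3 + 7*(-2*4*3))/8))² = (-12 + (-9 + (-8*3)*(-3 + 7*(-8*3))/8))² = (-12 + (-9 + (⅛)*(-24)*(-3 + 7*(-24))))² = (-12 + (-9 + (⅛)*(-24)*(-3 - 168)))² = (-12 + (-9 + (⅛)*(-24)*(-171)))² = (-12 + (-9 + 513))² = (-12 + 504)² = 492² = 242064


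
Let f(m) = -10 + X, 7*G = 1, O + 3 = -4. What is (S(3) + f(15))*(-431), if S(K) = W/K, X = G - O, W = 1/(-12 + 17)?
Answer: 126283/105 ≈ 1202.7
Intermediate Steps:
O = -7 (O = -3 - 4 = -7)
G = ⅐ (G = (⅐)*1 = ⅐ ≈ 0.14286)
W = ⅕ (W = 1/5 = ⅕ ≈ 0.20000)
X = 50/7 (X = ⅐ - 1*(-7) = ⅐ + 7 = 50/7 ≈ 7.1429)
f(m) = -20/7 (f(m) = -10 + 50/7 = -20/7)
S(K) = 1/(5*K)
(S(3) + f(15))*(-431) = ((⅕)/3 - 20/7)*(-431) = ((⅕)*(⅓) - 20/7)*(-431) = (1/15 - 20/7)*(-431) = -293/105*(-431) = 126283/105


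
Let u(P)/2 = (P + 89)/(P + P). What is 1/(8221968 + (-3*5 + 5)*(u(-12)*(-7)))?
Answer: 6/49329113 ≈ 1.2163e-7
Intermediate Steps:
u(P) = (89 + P)/P (u(P) = 2*((P + 89)/(P + P)) = 2*((89 + P)/((2*P))) = 2*((89 + P)*(1/(2*P))) = 2*((89 + P)/(2*P)) = (89 + P)/P)
1/(8221968 + (-3*5 + 5)*(u(-12)*(-7))) = 1/(8221968 + (-3*5 + 5)*(((89 - 12)/(-12))*(-7))) = 1/(8221968 + (-15 + 5)*(-1/12*77*(-7))) = 1/(8221968 - (-385)*(-7)/6) = 1/(8221968 - 10*539/12) = 1/(8221968 - 2695/6) = 1/(49329113/6) = 6/49329113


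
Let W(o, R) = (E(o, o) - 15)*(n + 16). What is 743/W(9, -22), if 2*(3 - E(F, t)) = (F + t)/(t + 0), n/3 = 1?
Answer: -743/247 ≈ -3.0081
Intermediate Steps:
n = 3 (n = 3*1 = 3)
E(F, t) = 3 - (F + t)/(2*t) (E(F, t) = 3 - (F + t)/(2*(t + 0)) = 3 - (F + t)/(2*t))
W(o, R) = -247 (W(o, R) = ((-o + 5*o)/(2*o) - 15)*(3 + 16) = ((4*o)/(2*o) - 15)*19 = (2 - 15)*19 = -13*19 = -247)
743/W(9, -22) = 743/(-247) = 743*(-1/247) = -743/247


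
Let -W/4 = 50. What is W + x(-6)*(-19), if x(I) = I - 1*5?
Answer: 9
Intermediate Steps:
W = -200 (W = -4*50 = -200)
x(I) = -5 + I (x(I) = I - 5 = -5 + I)
W + x(-6)*(-19) = -200 + (-5 - 6)*(-19) = -200 - 11*(-19) = -200 + 209 = 9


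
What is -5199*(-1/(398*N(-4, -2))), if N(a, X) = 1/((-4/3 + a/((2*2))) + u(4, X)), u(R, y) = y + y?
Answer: -32927/398 ≈ -82.731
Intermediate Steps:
u(R, y) = 2*y
N(a, X) = 1/(-4/3 + 2*X + a/4) (N(a, X) = 1/((-4/3 + a/((2*2))) + 2*X) = 1/((-4*1/3 + a/4) + 2*X) = 1/((-4/3 + a*(1/4)) + 2*X) = 1/((-4/3 + a/4) + 2*X) = 1/(-4/3 + 2*X + a/4))
-5199*(-1/(398*N(-4, -2))) = -5199/((-4776/(-16 + 3*(-4) + 24*(-2)))) = -5199/((-4776/(-16 - 12 - 48))) = -5199/((-4776/(-76))) = -5199/((-4776*(-1)/76)) = -5199/((-398*(-3/19))) = -5199/1194/19 = -5199*19/1194 = -32927/398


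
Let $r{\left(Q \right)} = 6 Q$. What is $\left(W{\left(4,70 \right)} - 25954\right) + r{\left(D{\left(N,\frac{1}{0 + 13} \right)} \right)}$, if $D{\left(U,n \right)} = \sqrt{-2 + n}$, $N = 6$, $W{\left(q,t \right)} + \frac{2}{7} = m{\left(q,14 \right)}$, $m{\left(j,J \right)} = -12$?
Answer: $- \frac{181764}{7} + \frac{30 i \sqrt{13}}{13} \approx -25966.0 + 8.3205 i$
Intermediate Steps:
$W{\left(q,t \right)} = - \frac{86}{7}$ ($W{\left(q,t \right)} = - \frac{2}{7} - 12 = - \frac{86}{7}$)
$\left(W{\left(4,70 \right)} - 25954\right) + r{\left(D{\left(N,\frac{1}{0 + 13} \right)} \right)} = \left(- \frac{86}{7} - 25954\right) + 6 \sqrt{-2 + \frac{1}{0 + 13}} = - \frac{181764}{7} + 6 \sqrt{-2 + \frac{1}{13}} = - \frac{181764}{7} + 6 \sqrt{- \frac{25}{13}} = - \frac{181764}{7} + 6 \frac{5 i \sqrt{13}}{13} = - \frac{181764}{7} + \frac{30 i \sqrt{13}}{13}$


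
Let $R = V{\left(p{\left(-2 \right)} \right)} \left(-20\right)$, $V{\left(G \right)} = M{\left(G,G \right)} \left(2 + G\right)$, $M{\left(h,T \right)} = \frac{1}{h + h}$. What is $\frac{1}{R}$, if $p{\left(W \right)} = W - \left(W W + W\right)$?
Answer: $- \frac{1}{5} \approx -0.2$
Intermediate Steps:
$M{\left(h,T \right)} = \frac{1}{2 h}$
$p{\left(W \right)} = - W^{2}$ ($p{\left(W \right)} = W - \left(W^{2} + W\right) = W - \left(W + W^{2}\right) = - W^{2}$)
$V{\left(G \right)} = \frac{2 + G}{2 G}$ ($V{\left(G \right)} = \frac{1}{2 G} \left(2 + G\right) = \frac{2 + G}{2 G}$)
$R = -5$ ($R = \frac{2 - \left(-2\right)^{2}}{2 \left(- \left(-2\right)^{2}\right)} \left(-20\right) = \frac{2 - 4}{2 \left(\left(-1\right) 4\right)} \left(-20\right) = \frac{2 - 4}{2 \left(-4\right)} \left(-20\right) = \frac{1}{2} \left(- \frac{1}{4}\right) \left(-2\right) \left(-20\right) = \frac{1}{4} \left(-20\right) = -5$)
$\frac{1}{R} = \frac{1}{-5} = - \frac{1}{5}$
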